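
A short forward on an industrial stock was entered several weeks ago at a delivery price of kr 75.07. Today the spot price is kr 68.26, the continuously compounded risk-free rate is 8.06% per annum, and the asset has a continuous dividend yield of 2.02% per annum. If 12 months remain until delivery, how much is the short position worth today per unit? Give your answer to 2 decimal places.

Current fair forward for the remaining 12 months: F = S·e^((r − q)·T), (r − q) = 0.0806 − 0.0202 = 0.0604
F = 68.26 · e^(0.0604 × 12/12) = 68.26 × 1.062261 = 72.5099
Value of long forward = (F − K)·e^(−rT) = (72.5099 − 75.07) · e^(−0.0806·12/12)
= -2.5601 × 0.922563 = -2.36
Short position value = −(long value) = kr 2.36

kr 2.36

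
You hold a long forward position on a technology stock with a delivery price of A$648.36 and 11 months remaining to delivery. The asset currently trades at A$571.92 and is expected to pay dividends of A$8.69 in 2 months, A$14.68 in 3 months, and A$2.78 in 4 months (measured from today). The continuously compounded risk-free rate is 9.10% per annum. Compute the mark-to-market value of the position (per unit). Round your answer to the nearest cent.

PV(remaining dividends) I = 8.69·e^(−0.0910·2/12) + 14.68·e^(−0.0910·3/12) + 2.78·e^(−0.0910·4/12) = 25.6059
Current forward F = (S − I)·e^(rT) = (571.92 − 25.6059)·e^(0.0910·11/12) = 546.3141 × 1.086995 = 593.8407
Value (long) = (F − K)·e^(−rT) = (593.8407 − 648.36) × 0.919968 = -50.1560
Value = -A$50.16

-A$50.16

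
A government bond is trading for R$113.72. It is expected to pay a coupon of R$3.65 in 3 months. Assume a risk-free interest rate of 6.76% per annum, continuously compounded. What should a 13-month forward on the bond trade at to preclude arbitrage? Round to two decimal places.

PV(coupons) I = 3.65·e^(−0.0676·3/12)
I = 3.5888
F = (S − I)·e^(rT) = (113.72 − 3.5888) · e^(0.0676·13/12)
= 110.1312 · e^0.073233 = 110.1312 × 1.075981 = R$118.50

R$118.50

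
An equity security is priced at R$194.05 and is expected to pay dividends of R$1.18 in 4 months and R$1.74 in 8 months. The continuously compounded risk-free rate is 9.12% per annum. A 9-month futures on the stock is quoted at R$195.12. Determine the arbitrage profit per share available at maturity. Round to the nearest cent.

PV(dividends) I = 1.18·e^(−0.0912·4/12) + 1.74·e^(−0.0912·8/12) = 2.7820
Fair futures F* = (S − I)·e^(rT) = (194.05 − 2.7820)·e^0.068400 = 191.2680 × 1.070794 = 204.8086
Market R$195.12 < fair 204.8086: forward underpriced → reverse cash-and-carry (short the stock, invest proceeds at r, pay the dividends, go long the forward).
Profit at T = |F_mkt − F*| = |195.12 − 204.8086| = R$9.69 per share

R$9.69 per share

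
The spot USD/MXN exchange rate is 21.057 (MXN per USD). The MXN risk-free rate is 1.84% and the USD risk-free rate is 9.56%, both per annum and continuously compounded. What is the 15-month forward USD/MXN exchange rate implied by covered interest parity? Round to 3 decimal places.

F = S·e^((r_MXN − r_USD)T) = 21.057 · e^((0.0184 − 0.0956) × 15/12)
= 21.057 · e^-0.096500 = 21.057 × 0.908010
F = 19.120 MXN per USD

19.120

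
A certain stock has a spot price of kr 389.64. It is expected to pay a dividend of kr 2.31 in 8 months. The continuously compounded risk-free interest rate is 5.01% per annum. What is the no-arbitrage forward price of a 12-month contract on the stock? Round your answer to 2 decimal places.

PV(dividends) I = 2.31·e^(−0.0501·8/12)
I = 2.2341
F = (S − I)·e^(rT) = (389.64 − 2.2341) · e^(0.0501·12/12)
= 387.4059 · e^0.050100 = 387.4059 × 1.051376 = kr 407.31

kr 407.31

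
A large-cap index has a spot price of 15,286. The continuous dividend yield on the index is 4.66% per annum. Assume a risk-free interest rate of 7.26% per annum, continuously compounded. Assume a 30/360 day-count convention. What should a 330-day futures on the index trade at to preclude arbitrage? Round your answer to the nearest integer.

F = S·e^((r − q)T) = 15286 · e^((0.0726 − 0.0466) × 330/360)
= 15286 · e^0.023833 = 15286 × 1.024119
F = 15,655

15,655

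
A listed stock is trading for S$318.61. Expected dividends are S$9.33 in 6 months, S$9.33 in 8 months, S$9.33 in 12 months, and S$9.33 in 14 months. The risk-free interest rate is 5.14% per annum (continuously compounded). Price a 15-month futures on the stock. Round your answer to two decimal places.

PV(dividends) I = 9.33·e^(−0.0514·6/12) + 9.33·e^(−0.0514·8/12) + 9.33·e^(−0.0514·12/12) + 9.33·e^(−0.0514·14/12)
I = 9.0933 + 9.0157 + 8.8626 + 8.7870 = 35.7586
F = (S − I)·e^(rT) = (318.61 − 35.7586) · e^(0.0514·15/12)
= 282.8514 · e^0.064250 = 282.8514 × 1.066359 = S$301.62

S$301.62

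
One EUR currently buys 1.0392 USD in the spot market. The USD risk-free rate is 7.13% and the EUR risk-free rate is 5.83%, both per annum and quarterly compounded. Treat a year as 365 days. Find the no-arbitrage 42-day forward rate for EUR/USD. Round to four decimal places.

By covered interest parity, F = S · (1+r_USD/4)^(4T) / (1+r_EUR/4)^(4T)
= 1.0392 × 1.008165 / 1.006682 = 1.0392 × 1.001473
F = 1.0407 USD per EUR

1.0407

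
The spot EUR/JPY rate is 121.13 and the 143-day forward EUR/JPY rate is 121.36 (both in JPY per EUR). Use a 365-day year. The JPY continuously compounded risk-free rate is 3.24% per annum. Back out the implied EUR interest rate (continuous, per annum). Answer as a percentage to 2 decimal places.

F = S·e^((r_JPY − r_EUR)T) ⇒ r_EUR = r_JPY − ln(F/S)/T
ln(121.36/121.13) = 0.001897; /(143/365) = 0.004842
r_EUR = 0.0324 − 0.004842 = 0.027558
r_EUR = 2.76%

2.76%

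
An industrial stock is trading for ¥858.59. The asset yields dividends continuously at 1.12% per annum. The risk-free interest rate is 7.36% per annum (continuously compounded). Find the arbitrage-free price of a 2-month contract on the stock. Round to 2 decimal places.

F = S·e^((r − q)T) = 858.59 · e^((0.0736 − 0.0112) × 2/12)
= 858.59 · e^0.010400 = 858.59 × 1.010454
F = ¥867.57

¥867.57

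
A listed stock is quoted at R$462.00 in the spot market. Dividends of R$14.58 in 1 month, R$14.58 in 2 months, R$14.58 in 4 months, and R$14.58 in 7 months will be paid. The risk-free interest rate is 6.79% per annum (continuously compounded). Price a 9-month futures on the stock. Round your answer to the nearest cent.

PV(dividends) I = 14.58·e^(−0.0679·1/12) + 14.58·e^(−0.0679·2/12) + 14.58·e^(−0.0679·4/12) + 14.58·e^(−0.0679·7/12)
I = 14.4977 + 14.4159 + 14.2537 + 14.0138 = 57.1811
F = (S − I)·e^(rT) = (462.00 − 57.1811) · e^(0.0679·9/12)
= 404.8189 · e^0.050925 = 404.8189 × 1.052244 = R$425.97

R$425.97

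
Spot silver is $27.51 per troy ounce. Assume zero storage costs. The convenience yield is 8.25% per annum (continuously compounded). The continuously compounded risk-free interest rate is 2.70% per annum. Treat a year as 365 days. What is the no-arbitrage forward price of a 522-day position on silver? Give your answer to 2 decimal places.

Net carry = r + u − y = 0.0270 + 0.0000 − 0.0825 = -0.0555
F = S·e^((r+u−y)T) = 27.51 · e^(-0.0555 × 522/365) = 27.51 · e^-0.079373
= 27.51 × 0.923695 = $25.41 per troy ounce

$25.41 per troy ounce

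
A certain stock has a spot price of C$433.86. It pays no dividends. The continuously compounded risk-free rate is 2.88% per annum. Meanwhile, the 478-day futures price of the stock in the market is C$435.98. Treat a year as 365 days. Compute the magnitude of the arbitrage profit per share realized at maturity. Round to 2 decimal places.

C$14.56 per share

Fair futures: F* = S·e^(carry·T), with carry = r = 0.0288
F* = 433.86 · e^(0.0288 × 478/365) = 433.86 · e^0.037716 = 433.86 × 1.038436 = C$450.5358
Market C$435.98 < fair C$450.5358: forward underpriced → reverse cash-and-carry (short spot, go long the forward).
At maturity, profit = |F_mkt − F*| = |435.98 − 450.5358| = C$14.56 per share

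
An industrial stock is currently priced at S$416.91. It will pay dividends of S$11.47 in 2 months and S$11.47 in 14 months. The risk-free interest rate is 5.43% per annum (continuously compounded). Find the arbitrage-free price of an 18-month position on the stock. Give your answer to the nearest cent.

PV(dividends) I = 11.47·e^(−0.0543·2/12) + 11.47·e^(−0.0543·14/12)
I = 11.3667 + 10.7659 = 22.1326
F = (S − I)·e^(rT) = (416.91 − 22.1326) · e^(0.0543·18/12)
= 394.7774 · e^0.081450 = 394.7774 × 1.084859 = S$428.28

S$428.28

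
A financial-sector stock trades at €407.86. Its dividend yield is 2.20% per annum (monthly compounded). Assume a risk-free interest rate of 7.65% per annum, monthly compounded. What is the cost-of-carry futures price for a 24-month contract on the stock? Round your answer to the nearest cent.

€454.63

F = S · (1+r/12)^(12T) / (1+q/12)^(12T)
= 407.86 × 1.164759 / 1.044940 = 407.86 × 1.114666
F = €454.63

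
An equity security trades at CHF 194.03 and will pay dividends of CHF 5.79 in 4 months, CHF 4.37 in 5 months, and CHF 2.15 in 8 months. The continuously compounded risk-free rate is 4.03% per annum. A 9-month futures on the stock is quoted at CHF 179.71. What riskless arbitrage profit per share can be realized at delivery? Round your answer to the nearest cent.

CHF 7.80 per share

PV(dividends) I = 5.79·e^(−0.0403·4/12) + 4.37·e^(−0.0403·5/12) + 2.15·e^(−0.0403·8/12) = 12.1030
Fair futures F* = (S − I)·e^(rT) = (194.03 − 12.1030)·e^0.030225 = 181.9270 × 1.030686 = 187.5096
Market CHF 179.71 < fair 187.5096: forward underpriced → reverse cash-and-carry (short the stock, invest proceeds at r, pay the dividends, go long the forward).
Profit at T = |F_mkt − F*| = |179.71 − 187.5096| = CHF 7.80 per share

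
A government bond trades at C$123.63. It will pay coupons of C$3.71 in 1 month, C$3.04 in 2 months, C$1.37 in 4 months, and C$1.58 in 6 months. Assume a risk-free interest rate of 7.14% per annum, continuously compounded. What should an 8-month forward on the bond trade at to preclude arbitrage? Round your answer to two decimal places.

C$119.64

PV(coupons) I = 3.71·e^(−0.0714·1/12) + 3.04·e^(−0.0714·2/12) + 1.37·e^(−0.0714·4/12) + 1.58·e^(−0.0714·6/12)
I = 3.6880 + 3.0040 + 1.3378 + 1.5246 = 9.5544
F = (S − I)·e^(rT) = (123.63 − 9.5544) · e^(0.0714·8/12)
= 114.0756 · e^0.047600 = 114.0756 × 1.048751 = C$119.64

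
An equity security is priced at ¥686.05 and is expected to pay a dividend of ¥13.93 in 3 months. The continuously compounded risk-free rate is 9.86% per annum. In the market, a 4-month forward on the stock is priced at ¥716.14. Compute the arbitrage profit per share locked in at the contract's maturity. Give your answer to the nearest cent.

PV(dividends) I = 13.93·e^(−0.0986·3/12) = 13.5908
Fair forward F* = (S − I)·e^(rT) = (686.05 − 13.5908)·e^0.032867 = 672.4592 × 1.033413 = 694.9281
Market ¥716.14 > fair 694.9281: forward overpriced → cash-and-carry (borrow at r, buy the stock and collect the dividends, short the forward).
Profit at T = |F_mkt − F*| = |716.14 − 694.9281| = ¥21.21 per share

¥21.21 per share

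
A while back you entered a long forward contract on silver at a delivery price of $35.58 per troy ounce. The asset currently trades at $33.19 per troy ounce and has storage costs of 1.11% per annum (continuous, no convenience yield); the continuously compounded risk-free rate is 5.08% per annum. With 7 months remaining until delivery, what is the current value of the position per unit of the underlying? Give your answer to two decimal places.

Current fair forward for the remaining 7 months: F = S·e^((r + u)·T), (r + u) = 0.0508 + 0.0111 = 0.0619
F = 33.19 · e^(0.0619 × 7/12) = 33.19 × 1.036768 = 34.4103
Value of long forward = (F − K)·e^(−rT) = (34.4103 − 35.58) · e^(−0.0508·7/12)
= -1.1697 × 0.970801 = -1.14

-$1.14 per troy ounce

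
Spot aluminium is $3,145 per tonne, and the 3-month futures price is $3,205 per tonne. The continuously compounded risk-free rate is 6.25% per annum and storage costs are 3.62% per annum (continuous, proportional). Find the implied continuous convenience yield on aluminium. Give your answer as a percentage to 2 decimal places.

2.31%

F = S·e^((r+u−y)T) ⇒ (r+u−y) = ln(F/S)/T
ln(3205/3145) = 0.018898; /T ⇒ 0.075592
y = r + u − ln(F/S)/T = 0.0625 + 0.0362 − 0.075592 = 0.023108
y = 2.31%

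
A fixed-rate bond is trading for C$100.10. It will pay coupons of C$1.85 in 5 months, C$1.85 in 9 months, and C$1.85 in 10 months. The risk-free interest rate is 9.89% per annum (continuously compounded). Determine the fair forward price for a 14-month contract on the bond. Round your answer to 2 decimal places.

C$106.51

PV(coupons) I = 1.85·e^(−0.0989·5/12) + 1.85·e^(−0.0989·9/12) + 1.85·e^(−0.0989·10/12)
I = 1.7753 + 1.7177 + 1.7036 = 5.1966
F = (S − I)·e^(rT) = (100.10 − 5.1966) · e^(0.0989·14/12)
= 94.9034 · e^0.115383 = 94.9034 × 1.122303 = C$106.51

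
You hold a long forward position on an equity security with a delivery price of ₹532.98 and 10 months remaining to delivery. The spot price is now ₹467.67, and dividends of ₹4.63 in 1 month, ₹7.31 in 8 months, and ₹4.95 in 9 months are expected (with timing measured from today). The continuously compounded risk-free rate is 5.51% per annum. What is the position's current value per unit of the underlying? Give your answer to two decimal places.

-₹57.80

PV(remaining dividends) I = 4.63·e^(−0.0551·1/12) + 7.31·e^(−0.0551·8/12) + 4.95·e^(−0.0551·9/12) = 16.4048
Current forward F = (S − I)·e^(rT) = (467.67 − 16.4048)·e^(0.0551·10/12) = 451.2652 × 1.046987 = 472.4688
Value (long) = (F − K)·e^(−rT) = (472.4688 − 532.98) × 0.955122 = -57.7956
Value = -₹57.80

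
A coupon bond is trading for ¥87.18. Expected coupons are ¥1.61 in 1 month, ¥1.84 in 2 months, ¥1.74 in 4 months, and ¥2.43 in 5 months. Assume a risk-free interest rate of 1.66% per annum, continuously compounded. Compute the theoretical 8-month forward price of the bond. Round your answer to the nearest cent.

PV(coupons) I = 1.61·e^(−0.0166·1/12) + 1.84·e^(−0.0166·2/12) + 1.74·e^(−0.0166·4/12) + 2.43·e^(−0.0166·5/12)
I = 1.6078 + 1.8349 + 1.7304 + 2.4133 = 7.5864
F = (S − I)·e^(rT) = (87.18 − 7.5864) · e^(0.0166·8/12)
= 79.5936 · e^0.011067 = 79.5936 × 1.011128 = ¥80.48

¥80.48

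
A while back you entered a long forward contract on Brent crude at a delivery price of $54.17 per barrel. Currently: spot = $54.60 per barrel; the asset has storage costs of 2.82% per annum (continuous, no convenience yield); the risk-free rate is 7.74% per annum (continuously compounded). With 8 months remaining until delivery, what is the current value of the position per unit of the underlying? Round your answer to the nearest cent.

$4.19 per barrel

Current fair forward for the remaining 8 months: F = S·e^((r + u)·T), (r + u) = 0.0774 + 0.0282 = 0.1056
F = 54.60 · e^(0.1056 × 8/12) = 54.60 × 1.072937 = 58.5824
Value of long forward = (F − K)·e^(−rT) = (58.5824 − 54.17) · e^(−0.0774·8/12)
= 4.4124 × 0.949709 = 4.19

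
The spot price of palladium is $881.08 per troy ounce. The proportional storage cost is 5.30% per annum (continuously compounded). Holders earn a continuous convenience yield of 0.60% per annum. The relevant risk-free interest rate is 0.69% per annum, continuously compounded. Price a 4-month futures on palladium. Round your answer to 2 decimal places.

Net carry = r + u − y = 0.0069 + 0.0530 − 0.0060 = 0.0539
F = S·e^((r+u−y)T) = 881.08 · e^(0.0539 × 4/12) = 881.08 · e^0.017967
= 881.08 × 1.018129 = $897.05 per troy ounce

$897.05 per troy ounce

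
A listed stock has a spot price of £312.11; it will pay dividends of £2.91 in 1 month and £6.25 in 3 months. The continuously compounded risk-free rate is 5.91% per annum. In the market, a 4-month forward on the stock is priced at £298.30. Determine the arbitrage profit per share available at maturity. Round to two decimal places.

£10.79 per share

PV(dividends) I = 2.91·e^(−0.0591·1/12) + 6.25·e^(−0.0591·3/12) = 9.0540
Fair forward F* = (S − I)·e^(rT) = (312.11 − 9.0540)·e^0.019700 = 303.0560 × 1.019895 = 309.0853
Market £298.30 < fair 309.0853: forward underpriced → reverse cash-and-carry (short the stock, invest proceeds at r, pay the dividends, go long the forward).
Profit at T = |F_mkt − F*| = |298.30 − 309.0853| = £10.79 per share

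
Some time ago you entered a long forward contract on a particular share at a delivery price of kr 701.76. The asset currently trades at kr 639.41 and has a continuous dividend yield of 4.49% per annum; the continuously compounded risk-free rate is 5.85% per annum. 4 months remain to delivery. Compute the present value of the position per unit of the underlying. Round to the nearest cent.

-kr 58.30

Current fair forward for the remaining 4 months: F = S·e^((r − q)·T), (r − q) = 0.0585 − 0.0449 = 0.0136
F = 639.41 · e^(0.0136 × 4/12) = 639.41 × 1.004544 = 642.3155
Value of long forward = (F − K)·e^(−rT) = (642.3155 − 701.76) · e^(−0.0585·4/12)
= -59.4445 × 0.980689 = -58.30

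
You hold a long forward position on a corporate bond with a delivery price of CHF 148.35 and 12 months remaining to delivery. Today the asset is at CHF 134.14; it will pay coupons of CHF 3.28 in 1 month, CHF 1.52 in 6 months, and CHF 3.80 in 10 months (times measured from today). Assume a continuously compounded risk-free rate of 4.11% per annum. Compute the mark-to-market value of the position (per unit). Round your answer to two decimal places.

PV(remaining coupons) I = 3.28·e^(−0.0411·1/12) + 1.52·e^(−0.0411·6/12) + 3.80·e^(−0.0411·10/12) = 8.4299
Current forward F = (S − I)·e^(rT) = (134.14 − 8.4299)·e^(0.0411·12/12) = 125.7101 × 1.041956 = 130.9844
Value (long) = (F − K)·e^(−rT) = (130.9844 − 148.35) × 0.959733 = -16.6663
Value = -CHF 16.67

-CHF 16.67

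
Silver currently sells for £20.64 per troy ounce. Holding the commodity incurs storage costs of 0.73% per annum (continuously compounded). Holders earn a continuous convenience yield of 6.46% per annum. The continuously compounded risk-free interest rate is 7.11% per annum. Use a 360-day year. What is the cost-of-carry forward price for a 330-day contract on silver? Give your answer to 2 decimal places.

Net carry = r + u − y = 0.0711 + 0.0073 − 0.0646 = 0.0138
F = S·e^((r+u−y)T) = 20.64 · e^(0.0138 × 330/360) = 20.64 · e^0.012650
= 20.64 × 1.012730 = £20.90 per troy ounce

£20.90 per troy ounce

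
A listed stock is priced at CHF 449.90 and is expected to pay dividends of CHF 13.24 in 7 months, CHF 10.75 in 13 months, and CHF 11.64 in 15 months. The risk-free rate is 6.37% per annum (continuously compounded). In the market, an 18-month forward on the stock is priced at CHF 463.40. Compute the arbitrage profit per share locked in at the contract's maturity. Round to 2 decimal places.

PV(dividends) I = 13.24·e^(−0.0637·7/12) + 10.75·e^(−0.0637·13/12) + 11.64·e^(−0.0637·15/12) = 33.5393
Fair forward F* = (S − I)·e^(rT) = (449.90 − 33.5393)·e^0.095550 = 416.3607 × 1.100264 = 458.1067
Market CHF 463.40 > fair 458.1067: forward overpriced → cash-and-carry (borrow at r, buy the stock and collect the dividends, short the forward).
Profit at T = |F_mkt − F*| = |463.40 − 458.1067| = CHF 5.29 per share

CHF 5.29 per share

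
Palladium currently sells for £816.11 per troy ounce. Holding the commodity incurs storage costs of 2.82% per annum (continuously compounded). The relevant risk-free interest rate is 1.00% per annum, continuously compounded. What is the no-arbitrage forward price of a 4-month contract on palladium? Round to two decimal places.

£826.57 per troy ounce

Net carry = r + u − y = 0.0100 + 0.0282 − 0.0000 = 0.0382
F = S·e^((r+u−y)T) = 816.11 · e^(0.0382 × 4/12) = 816.11 · e^0.012733
= 816.11 × 1.012814 = £826.57 per troy ounce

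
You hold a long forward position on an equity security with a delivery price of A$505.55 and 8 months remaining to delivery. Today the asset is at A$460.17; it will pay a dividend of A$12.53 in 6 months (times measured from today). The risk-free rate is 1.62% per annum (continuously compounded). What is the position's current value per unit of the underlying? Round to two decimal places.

-A$52.38

PV(remaining dividends) I = 12.53·e^(−0.0162·6/12) = 12.4289
Current forward F = (S − I)·e^(rT) = (460.17 − 12.4289)·e^(0.0162·8/12) = 447.7411 × 1.010859 = 452.6031
Value (long) = (F − K)·e^(−rT) = (452.6031 − 505.55) × 0.989258 = -52.3781
Value = -A$52.38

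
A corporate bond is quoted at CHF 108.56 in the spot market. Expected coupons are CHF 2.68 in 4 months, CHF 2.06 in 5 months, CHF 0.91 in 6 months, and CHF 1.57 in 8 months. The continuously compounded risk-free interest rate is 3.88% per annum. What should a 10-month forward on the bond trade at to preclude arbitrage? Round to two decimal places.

CHF 104.80

PV(coupons) I = 2.68·e^(−0.0388·4/12) + 2.06·e^(−0.0388·5/12) + 0.91·e^(−0.0388·6/12) + 1.57·e^(−0.0388·8/12)
I = 2.6456 + 2.0270 + 0.8925 + 1.5299 = 7.0950
F = (S − I)·e^(rT) = (108.56 − 7.0950) · e^(0.0388·10/12)
= 101.4650 · e^0.032333 = 101.4650 × 1.032861 = CHF 104.80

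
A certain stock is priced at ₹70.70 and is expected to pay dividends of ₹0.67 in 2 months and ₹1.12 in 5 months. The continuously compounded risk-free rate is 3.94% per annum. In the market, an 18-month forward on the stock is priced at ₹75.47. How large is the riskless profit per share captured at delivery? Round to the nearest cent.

PV(dividends) I = 0.67·e^(−0.0394·2/12) + 1.12·e^(−0.0394·5/12) = 1.7674
Fair forward F* = (S − I)·e^(rT) = (70.70 − 1.7674)·e^0.059100 = 68.9326 × 1.060881 = 73.1293
Market ₹75.47 > fair 73.1293: forward overpriced → cash-and-carry (borrow at r, buy the stock and collect the dividends, short the forward).
Profit at T = |F_mkt − F*| = |75.47 − 73.1293| = ₹2.34 per share

₹2.34 per share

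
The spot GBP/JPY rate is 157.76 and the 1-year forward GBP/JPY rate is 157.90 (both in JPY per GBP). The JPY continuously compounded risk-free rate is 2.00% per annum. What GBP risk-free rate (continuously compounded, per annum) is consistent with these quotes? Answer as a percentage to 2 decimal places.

F = S·e^((r_JPY − r_GBP)T) ⇒ r_GBP = r_JPY − ln(F/S)/T
ln(157.90/157.76) = 0.000887; /(1) = 0.000887
r_GBP = 0.0200 − 0.000887 = 0.019113
r_GBP = 1.91%

1.91%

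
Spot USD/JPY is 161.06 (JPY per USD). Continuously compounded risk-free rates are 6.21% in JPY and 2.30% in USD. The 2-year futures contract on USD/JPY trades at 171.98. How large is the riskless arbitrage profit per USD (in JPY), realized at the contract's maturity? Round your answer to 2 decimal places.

Fair futures: F* = S·e^(carry·T), with carry = (r_JPY − r_USD) = 0.0621 − 0.0230 = 0.0391
F* = 161.06 · e^(0.0391 × 2) = 161.06 · e^0.078200 = 161.06 × 1.081339 = 174.1605
Market 171.98 < fair 174.1605: forward underpriced → reverse cash-and-carry (short spot, go long the forward).
At maturity, profit = |F_mkt − F*| = |171.98 − 174.1605| = 2.18 per USD (in JPY)

2.18 per USD (in JPY)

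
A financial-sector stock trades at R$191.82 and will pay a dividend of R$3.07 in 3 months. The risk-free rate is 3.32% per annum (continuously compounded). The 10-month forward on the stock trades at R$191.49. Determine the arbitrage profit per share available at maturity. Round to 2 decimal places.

R$2.58 per share

PV(dividends) I = 3.07·e^(−0.0332·3/12) = 3.0446
Fair forward F* = (S − I)·e^(rT) = (191.82 − 3.0446)·e^0.027667 = 188.7754 × 1.028053 = 194.0711
Market R$191.49 < fair 194.0711: forward underpriced → reverse cash-and-carry (short the stock, invest proceeds at r, pay the dividends, go long the forward).
Profit at T = |F_mkt − F*| = |191.49 − 194.0711| = R$2.58 per share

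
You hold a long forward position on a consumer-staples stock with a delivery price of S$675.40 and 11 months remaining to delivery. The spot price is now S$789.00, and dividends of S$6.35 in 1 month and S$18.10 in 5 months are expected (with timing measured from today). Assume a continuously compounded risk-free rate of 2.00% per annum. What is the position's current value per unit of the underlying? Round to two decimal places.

PV(remaining dividends) I = 6.35·e^(−0.0200·1/12) + 18.10·e^(−0.0200·5/12) = 24.2892
Current forward F = (S − I)·e^(rT) = (789.00 − 24.2892)·e^(0.0200·11/12) = 764.7108 × 1.018502 = 778.8595
Value (long) = (F − K)·e^(−rT) = (778.8595 − 675.40) × 0.981834 = 101.5801
Value = S$101.58

S$101.58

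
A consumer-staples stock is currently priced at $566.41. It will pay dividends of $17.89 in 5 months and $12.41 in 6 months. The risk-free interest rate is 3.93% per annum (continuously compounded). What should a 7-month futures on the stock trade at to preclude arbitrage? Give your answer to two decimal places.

PV(dividends) I = 17.89·e^(−0.0393·5/12) + 12.41·e^(−0.0393·6/12)
I = 17.5994 + 12.1685 = 29.7679
F = (S − I)·e^(rT) = (566.41 − 29.7679) · e^(0.0393·7/12)
= 536.6421 · e^0.022925 = 536.6421 × 1.023190 = $549.09

$549.09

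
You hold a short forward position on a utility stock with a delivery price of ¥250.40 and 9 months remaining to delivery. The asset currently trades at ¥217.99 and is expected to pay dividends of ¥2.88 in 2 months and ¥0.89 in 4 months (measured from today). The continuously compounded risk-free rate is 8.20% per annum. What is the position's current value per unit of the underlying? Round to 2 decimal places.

¥21.18

PV(remaining dividends) I = 2.88·e^(−0.0820·2/12) + 0.89·e^(−0.0820·4/12) = 3.7069
Current forward F = (S − I)·e^(rT) = (217.99 − 3.7069)·e^(0.0820·9/12) = 214.2831 × 1.063430 = 227.8751
Value (long) = (F − K)·e^(−rT) = (227.8751 − 250.40) × 0.940353 = -21.1814
Short position value = −(long value) = ¥21.18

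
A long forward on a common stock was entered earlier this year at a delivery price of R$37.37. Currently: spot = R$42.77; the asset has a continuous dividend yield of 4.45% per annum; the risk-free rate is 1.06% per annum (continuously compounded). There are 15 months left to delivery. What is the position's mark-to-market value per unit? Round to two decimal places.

Current fair forward for the remaining 15 months: F = S·e^((r − q)·T), (r − q) = 0.0106 − 0.0445 = -0.0339
F = 42.77 · e^(-0.0339 × 15/12) = 42.77 × 0.958510 = 40.9955
Value of long forward = (F − K)·e^(−rT) = (40.9955 − 37.37) · e^(−0.0106·15/12)
= 3.6255 × 0.986837 = 3.58

R$3.58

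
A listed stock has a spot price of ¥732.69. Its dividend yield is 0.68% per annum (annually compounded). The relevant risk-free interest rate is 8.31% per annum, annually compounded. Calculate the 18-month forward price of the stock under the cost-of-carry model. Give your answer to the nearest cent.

¥817.54

F = S · (1+r)^T / (1+q)^T
= 732.69 × 1.127205 / 1.010217 = 732.69 × 1.115805
F = ¥817.54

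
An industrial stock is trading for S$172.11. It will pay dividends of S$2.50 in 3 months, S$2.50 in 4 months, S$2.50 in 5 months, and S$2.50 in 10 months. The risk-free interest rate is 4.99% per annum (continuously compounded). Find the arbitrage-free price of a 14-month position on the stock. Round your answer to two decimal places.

PV(dividends) I = 2.50·e^(−0.0499·3/12) + 2.50·e^(−0.0499·4/12) + 2.50·e^(−0.0499·5/12) + 2.50·e^(−0.0499·10/12)
I = 2.4690 + 2.4588 + 2.4486 + 2.3982 = 9.7746
F = (S − I)·e^(rT) = (172.11 − 9.7746) · e^(0.0499·14/12)
= 162.3354 · e^0.058217 = 162.3354 × 1.059945 = S$172.07

S$172.07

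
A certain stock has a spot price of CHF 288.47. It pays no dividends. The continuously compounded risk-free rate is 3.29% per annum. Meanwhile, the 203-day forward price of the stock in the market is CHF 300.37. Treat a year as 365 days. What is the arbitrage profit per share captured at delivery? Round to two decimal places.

CHF 6.57 per share

Fair forward: F* = S·e^(carry·T), with carry = r = 0.0329
F* = 288.47 · e^(0.0329 × 203/365) = 288.47 · e^0.018298 = 288.47 × 1.018466 = CHF 293.7969
Market CHF 300.37 > fair CHF 293.7969: forward overpriced → cash-and-carry (buy spot, short the forward).
At maturity, profit = |F_mkt − F*| = |300.37 − 293.7969| = CHF 6.57 per share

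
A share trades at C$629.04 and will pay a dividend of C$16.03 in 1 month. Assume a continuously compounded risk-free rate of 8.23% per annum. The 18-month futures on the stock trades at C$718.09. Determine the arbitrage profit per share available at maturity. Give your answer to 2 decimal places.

PV(dividends) I = 16.03·e^(−0.0823·1/12) = 15.9204
Fair futures F* = (S − I)·e^(rT) = (629.04 − 15.9204)·e^0.123450 = 613.1196 × 1.131393 = 693.6792
Market C$718.09 > fair 693.6792: forward overpriced → cash-and-carry (borrow at r, buy the stock and collect the dividends, short the forward).
Profit at T = |F_mkt − F*| = |718.09 − 693.6792| = C$24.41 per share

C$24.41 per share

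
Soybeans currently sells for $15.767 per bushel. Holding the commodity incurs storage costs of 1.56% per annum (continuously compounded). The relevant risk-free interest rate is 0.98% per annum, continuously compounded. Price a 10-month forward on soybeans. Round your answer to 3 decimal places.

Net carry = r + u − y = 0.0098 + 0.0156 − 0.0000 = 0.0254
F = S·e^((r+u−y)T) = 15.767 · e^(0.0254 × 10/12) = 15.767 · e^0.021167
= 15.767 × 1.021393 = $16.104 per bushel

$16.104 per bushel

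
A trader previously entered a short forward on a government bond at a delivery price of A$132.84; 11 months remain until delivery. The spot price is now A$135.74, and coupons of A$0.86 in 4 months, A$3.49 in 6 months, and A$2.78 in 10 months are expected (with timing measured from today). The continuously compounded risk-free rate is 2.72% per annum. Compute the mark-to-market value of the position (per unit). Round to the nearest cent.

PV(remaining coupons) I = 0.86·e^(−0.0272·4/12) + 3.49·e^(−0.0272·6/12) + 2.78·e^(−0.0272·10/12) = 7.0128
Current forward F = (S − I)·e^(rT) = (135.74 − 7.0128)·e^(0.0272·11/12) = 128.7272 × 1.025247 = 131.9772
Value (long) = (F − K)·e^(−rT) = (131.9772 − 132.84) × 0.975375 = -0.8416
Short position value = −(long value) = A$0.84

A$0.84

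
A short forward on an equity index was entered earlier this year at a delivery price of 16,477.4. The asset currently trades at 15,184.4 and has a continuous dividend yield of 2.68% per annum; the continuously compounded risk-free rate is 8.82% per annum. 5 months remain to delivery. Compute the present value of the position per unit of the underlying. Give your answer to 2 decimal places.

Current fair forward for the remaining 5 months: F = S·e^((r − q)·T), (r − q) = 0.0882 − 0.0268 = 0.0614
F = 15184.4 · e^(0.0614 × 5/12) = 15184.4 × 1.02591340 = 15577.8794
Value of long forward = (F − K)·e^(−rT) = (15577.8794 − 16477.4) · e^(−0.0882·5/12)
= -899.5206 × 0.96391708 = -867.06
Short position value = −(long value) = 867.06

867.06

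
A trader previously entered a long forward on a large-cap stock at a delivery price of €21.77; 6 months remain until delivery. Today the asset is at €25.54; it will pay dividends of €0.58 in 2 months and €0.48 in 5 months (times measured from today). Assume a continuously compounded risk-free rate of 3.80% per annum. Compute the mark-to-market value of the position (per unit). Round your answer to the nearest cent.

€3.13

PV(remaining dividends) I = 0.58·e^(−0.0380·2/12) + 0.48·e^(−0.0380·5/12) = 1.0488
Current forward F = (S − I)·e^(rT) = (25.54 − 1.0488)·e^(0.0380·6/12) = 24.4912 × 1.019182 = 24.9610
Value (long) = (F − K)·e^(−rT) = (24.9610 − 21.77) × 0.981179 = 3.1309
Value = €3.13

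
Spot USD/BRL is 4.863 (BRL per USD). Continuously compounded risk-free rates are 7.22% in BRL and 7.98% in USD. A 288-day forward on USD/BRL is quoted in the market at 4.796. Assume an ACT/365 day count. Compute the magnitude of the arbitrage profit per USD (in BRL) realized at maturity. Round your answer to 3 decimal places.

0.038 per USD (in BRL)

Fair forward: F* = S·e^(carry·T), with carry = (r_BRL − r_USD) = 0.0722 − 0.0798 = -0.0076
F* = 4.863 · e^(-0.0076 × 288/365) = 4.863 · e^-0.005997 = 4.863 × 0.994021 = 4.8339
Market 4.796 < fair 4.8339: forward underpriced → reverse cash-and-carry (short spot, go long the forward).
At maturity, profit = |F_mkt − F*| = |4.796 − 4.8339| = 0.038 per USD (in BRL)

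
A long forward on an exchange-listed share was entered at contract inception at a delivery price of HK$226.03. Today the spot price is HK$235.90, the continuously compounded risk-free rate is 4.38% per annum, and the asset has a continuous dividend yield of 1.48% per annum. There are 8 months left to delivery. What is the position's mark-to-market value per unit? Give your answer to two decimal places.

Current fair forward for the remaining 8 months: F = S·e^((r − q)·T), (r − q) = 0.0438 − 0.0148 = 0.0290
F = 235.90 · e^(0.0290 × 8/12) = 235.90 × 1.019521 = 240.5050
Value of long forward = (F − K)·e^(−rT) = (240.5050 − 226.03) · e^(−0.0438·8/12)
= 14.4750 × 0.971222 = 14.06

HK$14.06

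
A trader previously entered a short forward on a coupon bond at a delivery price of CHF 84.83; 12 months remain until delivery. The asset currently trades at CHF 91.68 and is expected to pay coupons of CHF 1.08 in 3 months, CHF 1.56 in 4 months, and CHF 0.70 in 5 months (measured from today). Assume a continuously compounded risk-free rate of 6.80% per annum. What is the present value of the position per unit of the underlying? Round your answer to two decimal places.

-CHF 9.16

PV(remaining coupons) I = 1.08·e^(−0.0680·3/12) + 1.56·e^(−0.0680·4/12) + 0.70·e^(−0.0680·5/12) = 3.2673
Current forward F = (S − I)·e^(rT) = (91.68 − 3.2673)·e^(0.0680·12/12) = 88.4127 × 1.070365 = 94.6339
Value (long) = (F − K)·e^(−rT) = (94.6339 − 84.83) × 0.934260 = 9.1594
Short position value = −(long value) = -CHF 9.16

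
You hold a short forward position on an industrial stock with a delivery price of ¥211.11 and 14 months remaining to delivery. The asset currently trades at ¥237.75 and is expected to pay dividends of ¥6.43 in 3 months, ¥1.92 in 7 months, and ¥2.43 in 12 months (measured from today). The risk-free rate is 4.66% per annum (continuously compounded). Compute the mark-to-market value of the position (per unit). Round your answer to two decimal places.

PV(remaining dividends) I = 6.43·e^(−0.0466·3/12) + 1.92·e^(−0.0466·7/12) + 2.43·e^(−0.0466·12/12) = 10.5434
Current forward F = (S − I)·e^(rT) = (237.75 − 10.5434)·e^(0.0466·14/12) = 227.2066 × 1.055872 = 239.9011
Value (long) = (F − K)·e^(−rT) = (239.9011 − 211.11) × 0.947085 = 27.2676
Short position value = −(long value) = -¥27.27

-¥27.27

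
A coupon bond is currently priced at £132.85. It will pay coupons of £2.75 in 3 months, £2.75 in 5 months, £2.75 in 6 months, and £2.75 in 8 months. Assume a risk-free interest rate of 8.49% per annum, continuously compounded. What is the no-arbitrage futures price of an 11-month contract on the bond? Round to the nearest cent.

£132.16

PV(coupons) I = 2.75·e^(−0.0849·3/12) + 2.75·e^(−0.0849·5/12) + 2.75·e^(−0.0849·6/12) + 2.75·e^(−0.0849·8/12)
I = 2.6922 + 2.6544 + 2.6357 + 2.5987 = 10.5810
F = (S − I)·e^(rT) = (132.85 − 10.5810) · e^(0.0849·11/12)
= 122.2690 · e^0.077825 = 122.2690 × 1.080933 = £132.16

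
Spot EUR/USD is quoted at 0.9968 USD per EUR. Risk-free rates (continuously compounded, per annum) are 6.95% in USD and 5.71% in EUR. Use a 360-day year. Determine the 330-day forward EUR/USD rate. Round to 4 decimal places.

1.0082

F = S·e^((r_USD − r_EUR)T) = 0.9968 · e^((0.0695 − 0.0571) × 330/360)
= 0.9968 · e^0.011367 = 0.9968 × 1.011432
F = 1.0082 USD per EUR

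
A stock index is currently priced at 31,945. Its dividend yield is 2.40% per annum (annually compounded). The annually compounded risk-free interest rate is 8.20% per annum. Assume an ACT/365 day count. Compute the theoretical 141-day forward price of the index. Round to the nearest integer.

F = S · (1+r)^T / (1+q)^T
= 31945 × 1.030913 / 1.009204 = 31945 × 1.021511
F = 32,632

32,632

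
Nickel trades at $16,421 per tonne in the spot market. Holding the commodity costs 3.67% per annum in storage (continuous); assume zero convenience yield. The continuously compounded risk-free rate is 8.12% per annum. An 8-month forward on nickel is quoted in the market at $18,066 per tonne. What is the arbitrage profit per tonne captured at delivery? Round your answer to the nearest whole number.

$302 per tonne

Fair forward: F* = S·e^(carry·T), with carry = (r + u) = 0.0812 + 0.0367 = 0.1179
F* = 16421 · e^(0.1179 × 8/12) = 16421 · e^0.078600 = 16421 × 1.081772 = $17763.7780
Market $18066 > fair $17763.7780: forward overpriced → cash-and-carry (buy spot, short the forward).
At maturity, profit = |F_mkt − F*| = |18066 − 17763.7780| = $302 per tonne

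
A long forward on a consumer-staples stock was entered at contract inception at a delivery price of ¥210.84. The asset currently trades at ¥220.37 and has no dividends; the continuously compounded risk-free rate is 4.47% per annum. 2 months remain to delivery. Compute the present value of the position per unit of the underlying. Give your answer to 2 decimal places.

¥11.09

Current fair forward for the remaining 2 months: F = S·e^(r·T), r = 0.0447
F = 220.37 · e^(0.0447 × 2/12) = 220.37 × 1.007478 = 222.0179
Value of long forward = (F − K)·e^(−rT) = (222.0179 − 210.84) · e^(−0.0447·2/12)
= 11.1779 × 0.992578 = 11.09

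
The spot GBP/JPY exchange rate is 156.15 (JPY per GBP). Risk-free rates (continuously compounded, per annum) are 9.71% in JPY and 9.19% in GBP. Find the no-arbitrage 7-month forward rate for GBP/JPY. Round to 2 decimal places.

156.62

F = S·e^((r_JPY − r_GBP)T) = 156.15 · e^((0.0971 − 0.0919) × 7/12)
= 156.15 · e^0.003033 = 156.15 × 1.003038
F = 156.62 JPY per GBP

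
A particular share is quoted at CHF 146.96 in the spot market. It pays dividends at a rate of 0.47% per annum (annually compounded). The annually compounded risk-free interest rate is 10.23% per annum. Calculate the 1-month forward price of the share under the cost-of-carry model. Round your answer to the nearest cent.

CHF 148.10

F = S · (1+r)^T / (1+q)^T
= 146.96 × 1.008150 / 1.000391 = 146.96 × 1.007756
F = CHF 148.10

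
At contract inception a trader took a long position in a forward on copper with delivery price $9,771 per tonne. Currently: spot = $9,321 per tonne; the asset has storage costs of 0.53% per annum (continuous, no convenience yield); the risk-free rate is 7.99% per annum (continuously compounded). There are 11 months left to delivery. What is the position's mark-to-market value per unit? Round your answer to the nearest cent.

Current fair forward for the remaining 11 months: F = S·e^((r + u)·T), (r + u) = 0.0799 + 0.0053 = 0.0852
F = 9321 · e^(0.0852 × 11/12) = 9321 × 1.08123078 = 10078.1521
Value of long forward = (F − K)·e^(−rT) = (10078.1521 − 9771) · e^(−0.0799·11/12)
= 307.1521 × 0.92937620 = 285.46

$285.46 per tonne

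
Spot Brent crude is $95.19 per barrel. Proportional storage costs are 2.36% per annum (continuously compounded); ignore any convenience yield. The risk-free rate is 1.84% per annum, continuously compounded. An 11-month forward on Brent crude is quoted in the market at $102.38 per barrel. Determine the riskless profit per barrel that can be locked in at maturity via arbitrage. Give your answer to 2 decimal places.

Fair forward: F* = S·e^(carry·T), with carry = (r + u) = 0.0184 + 0.0236 = 0.0420
F* = 95.19 · e^(0.0420 × 11/12) = 95.19 · e^0.038500 = 95.19 × 1.039251 = $98.9263
Market $102.38 > fair $98.9263: forward overpriced → cash-and-carry (buy spot, short the forward).
At maturity, profit = |F_mkt − F*| = |102.38 − 98.9263| = $3.45 per barrel

$3.45 per barrel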